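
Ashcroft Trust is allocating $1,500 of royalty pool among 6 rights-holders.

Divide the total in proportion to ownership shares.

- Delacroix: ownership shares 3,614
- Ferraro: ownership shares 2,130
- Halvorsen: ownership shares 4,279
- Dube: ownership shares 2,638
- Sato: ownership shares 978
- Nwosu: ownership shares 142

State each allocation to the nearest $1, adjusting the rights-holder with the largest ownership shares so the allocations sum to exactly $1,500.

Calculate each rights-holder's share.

Delacroix: $393 | Ferraro: $232 | Halvorsen: $467 | Dube: $287 | Sato: $106 | Nwosu: $15

Total ownership shares = 13,781.
Pro-rata amounts: Delacroix 3,614/13,781 × $1,500 = 393.37; Ferraro 2,130/13,781 × $1,500 = 231.84; Halvorsen 4,279/13,781 × $1,500 = 465.75; Dube 2,638/13,781 × $1,500 = 287.13; Sato 978/13,781 × $1,500 = 106.45; Nwosu 142/13,781 × $1,500 = 15.46.
At nearest $1: Delacroix $393; Ferraro $232; Halvorsen $466; Dube $287; Sato $106; Nwosu $15. Sum = $1,499.
Difference $1,500 − $1,499 = +$1 applied to largest ownership shares (Halvorsen): Halvorsen becomes $467.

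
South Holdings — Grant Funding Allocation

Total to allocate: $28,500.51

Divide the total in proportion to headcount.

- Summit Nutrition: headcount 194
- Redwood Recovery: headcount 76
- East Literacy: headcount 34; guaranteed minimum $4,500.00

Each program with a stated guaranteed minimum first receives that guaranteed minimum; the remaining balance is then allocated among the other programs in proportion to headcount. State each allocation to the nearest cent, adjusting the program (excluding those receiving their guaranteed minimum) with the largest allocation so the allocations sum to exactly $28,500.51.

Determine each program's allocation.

Guaranteed amounts: East Literacy $4,500.00. Residual $24,000.51.
Residual split over remaining headcount 270: Summit Nutrition 17,244.8109 → $17,244.81; Redwood Recovery 6,755.6991 → $6,755.70.

Summit Nutrition: $17,244.81 · Redwood Recovery: $6,755.70 · East Literacy: $4,500.00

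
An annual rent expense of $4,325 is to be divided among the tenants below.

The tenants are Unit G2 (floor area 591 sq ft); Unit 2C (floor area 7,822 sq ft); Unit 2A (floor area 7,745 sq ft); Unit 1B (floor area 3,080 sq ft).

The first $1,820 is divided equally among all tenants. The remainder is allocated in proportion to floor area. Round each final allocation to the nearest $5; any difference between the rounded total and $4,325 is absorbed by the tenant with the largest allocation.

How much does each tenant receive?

Equal tier: $1,820 ÷ 4 = $455 apiece.
Remainder $2,505 by floor area (total 19,238): Unit G2 76.95 → $75; Unit 2C 1,018.51 → $1,020; Unit 2A 1,008.48 → $1,010; Unit 1B 401.05 → $400.
Totals: Unit G2 $455 + $75 = $530; Unit 2C $455 + $1,020 = $1,475; Unit 2A $455 + $1,010 = $1,465; Unit 1B $455 + $400 = $855.

Unit G2: $530; Unit 2C: $1,475; Unit 2A: $1,465; Unit 1B: $855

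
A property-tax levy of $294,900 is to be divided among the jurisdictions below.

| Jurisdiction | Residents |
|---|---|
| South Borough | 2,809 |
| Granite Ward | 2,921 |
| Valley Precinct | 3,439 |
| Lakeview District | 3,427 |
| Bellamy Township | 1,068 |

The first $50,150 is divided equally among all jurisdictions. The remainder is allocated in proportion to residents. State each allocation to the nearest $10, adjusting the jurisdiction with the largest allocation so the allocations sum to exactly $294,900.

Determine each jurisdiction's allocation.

First tranche $50,150 split equally: $10,030 each.
Remainder $244,750 by residents (total 13,664): South Borough 50,314.90 → $50,310; Granite Ward 52,321.04 → $52,320; Valley Precinct 61,599.48 → $61,600; Lakeview District 61,384.53 → $61,380; Bellamy Township 19,130.05 → $19,130.
Rounding difference +$10 on remainder applied to Valley Precinct.
Totals: South Borough $10,030 + $50,310 = $60,340; Granite Ward $10,030 + $52,320 = $62,350; Valley Precinct $10,030 + $61,610 = $71,640; Lakeview District $10,030 + $61,380 = $71,410; Bellamy Township $10,030 + $19,130 = $29,160.

South Borough: $60,340 | Granite Ward: $62,350 | Valley Precinct: $71,640 | Lakeview District: $71,410 | Bellamy Township: $29,160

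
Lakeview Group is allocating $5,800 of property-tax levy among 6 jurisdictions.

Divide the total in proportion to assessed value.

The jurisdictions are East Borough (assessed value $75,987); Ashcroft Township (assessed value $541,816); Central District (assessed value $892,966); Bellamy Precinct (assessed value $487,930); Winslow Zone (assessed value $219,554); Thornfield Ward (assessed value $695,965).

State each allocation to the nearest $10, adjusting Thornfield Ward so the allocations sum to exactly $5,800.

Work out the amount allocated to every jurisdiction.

East Borough: $150 · Ashcroft Township: $1,080 · Central District: $1,780 · Bellamy Precinct: $970 · Winslow Zone: $440 · Thornfield Ward: $1,380

Assessed value total: 2,914,218.
Pro-rata amounts: East Borough 75,987/2,914,218 × $5,800 = 151.23; Ashcroft Township 541,816/2,914,218 × $5,800 = 1,078.35; Central District 892,966/2,914,218 × $5,800 = 1,777.22; Bellamy Precinct 487,930/2,914,218 × $5,800 = 971.10; Winslow Zone 219,554/2,914,218 × $5,800 = 436.97; Thornfield Ward 695,965/2,914,218 × $5,800 = 1,385.14.
At nearest $10: East Borough $150; Ashcroft Township $1,080; Central District $1,780; Bellamy Precinct $970; Winslow Zone $440; Thornfield Ward $1,390. Sum = $5,810.
Difference $5,800 − $5,810 = −$10 applied to Thornfield Ward: Thornfield Ward becomes $1,380.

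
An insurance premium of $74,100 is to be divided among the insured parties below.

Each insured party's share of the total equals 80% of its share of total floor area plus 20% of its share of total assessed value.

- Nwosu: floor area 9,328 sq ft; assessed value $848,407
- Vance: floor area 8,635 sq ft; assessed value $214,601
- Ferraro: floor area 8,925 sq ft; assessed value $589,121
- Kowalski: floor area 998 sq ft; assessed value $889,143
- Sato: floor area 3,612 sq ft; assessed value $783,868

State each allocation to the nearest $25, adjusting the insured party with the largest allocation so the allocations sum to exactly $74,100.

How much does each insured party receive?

Nwosu: $21,325 | Vance: $17,200 | Ferraro: $19,425 | Kowalski: $5,850 | Sato: $10,300

Floor area total 31,498; assessed value total 3,325,140.
Composite weights (80% floor area + 20% assessed value): Nwosu 0.2879; Vance 0.2322; Ferraro 0.2621; Kowalski 0.0788; Sato 0.1389.
Pro-rata amounts: Nwosu 21,336.83; Vance 17,207.75; Ferraro 19,422.75; Kowalski 5,841.13; Sato 10,291.54.
At nearest $25: Nwosu $21,325; Vance $17,200; Ferraro $19,425; Kowalski $5,850; Sato $10,300. Sum = $74,100.
Sum already equals the total — no adjustment.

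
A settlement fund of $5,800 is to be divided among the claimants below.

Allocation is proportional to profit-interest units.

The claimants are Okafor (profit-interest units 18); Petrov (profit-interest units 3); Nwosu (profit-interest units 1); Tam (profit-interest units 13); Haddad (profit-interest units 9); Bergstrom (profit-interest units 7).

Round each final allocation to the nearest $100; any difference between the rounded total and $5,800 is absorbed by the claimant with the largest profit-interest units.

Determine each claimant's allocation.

Okafor: $2,100; Petrov: $300; Nwosu: $100; Tam: $1,500; Haddad: $1,000; Bergstrom: $800

Profit-interest units total: 51.
Raw shares: Okafor 18/51 × $5,800 = 2,047.06; Petrov 3/51 × $5,800 = 341.18; Nwosu 1/51 × $5,800 = 113.73; Tam 13/51 × $5,800 = 1,478.43; Haddad 9/51 × $5,800 = 1,023.53; Bergstrom 7/51 × $5,800 = 796.08.
Rounded to nearest $100: Okafor $2,000; Petrov $300; Nwosu $100; Tam $1,500; Haddad $1,000; Bergstrom $800. Sum = $5,700.
Difference $5,800 − $5,700 = +$100 applied to largest profit-interest units (Okafor): Okafor becomes $2,100.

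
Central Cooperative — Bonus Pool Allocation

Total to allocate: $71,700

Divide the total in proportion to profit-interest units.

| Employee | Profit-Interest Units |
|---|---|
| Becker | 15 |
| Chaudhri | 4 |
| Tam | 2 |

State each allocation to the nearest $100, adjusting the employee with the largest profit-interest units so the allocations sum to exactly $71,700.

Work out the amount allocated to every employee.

Becker: $51,200 | Chaudhri: $13,700 | Tam: $6,800

Sum of profit-interest units: 15 + 4 + 2 = 21.
Pro-rata amounts: Becker 51,214.29; Chaudhri 13,657.14; Tam 6,828.57.
At nearest $100: Becker $51,200; Chaudhri $13,700; Tam $6,800. Sum = $71,700.
Sum already equals the total — no adjustment.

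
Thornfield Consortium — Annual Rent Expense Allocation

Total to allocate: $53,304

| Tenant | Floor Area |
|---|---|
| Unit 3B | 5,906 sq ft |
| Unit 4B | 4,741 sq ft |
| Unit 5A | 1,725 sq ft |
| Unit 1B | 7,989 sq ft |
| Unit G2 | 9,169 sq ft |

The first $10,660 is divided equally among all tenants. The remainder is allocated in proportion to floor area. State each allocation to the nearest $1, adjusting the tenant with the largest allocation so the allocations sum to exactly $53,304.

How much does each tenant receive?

Unit 3B: $10,661 · Unit 4B: $8,978 · Unit 5A: $4,623 · Unit 1B: $13,669 · Unit G2: $15,373

First tranche $10,660 split equally: $2,132 each.
Remainder $42,644 by floor area (total 29,530): Unit 3B 8,528.80 → $8,529; Unit 4B 6,846.43 → $6,846; Unit 5A 2,491.06 → $2,491; Unit 1B 11,536.84 → $11,537; Unit G2 13,240.87 → $13,241.
Totals: Unit 3B $2,132 + $8,529 = $10,661; Unit 4B $2,132 + $6,846 = $8,978; Unit 5A $2,132 + $2,491 = $4,623; Unit 1B $2,132 + $11,537 = $13,669; Unit G2 $2,132 + $13,241 = $15,373.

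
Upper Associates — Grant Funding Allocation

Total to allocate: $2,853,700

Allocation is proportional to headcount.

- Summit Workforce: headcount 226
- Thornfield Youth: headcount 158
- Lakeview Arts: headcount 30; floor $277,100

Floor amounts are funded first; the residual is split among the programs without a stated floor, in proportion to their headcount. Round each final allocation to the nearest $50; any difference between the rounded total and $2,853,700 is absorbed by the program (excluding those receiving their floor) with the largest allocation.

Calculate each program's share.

Guaranteed amounts: Lakeview Arts $277,100. Remaining pool $2,576,600.
Remaining pool split over remaining headcount 384: Summit Workforce 1,516,436.46 → $1,516,450; Thornfield Youth 1,060,163.54 → $1,060,150.

Summit Workforce: $1,516,450; Thornfield Youth: $1,060,150; Lakeview Arts: $277,100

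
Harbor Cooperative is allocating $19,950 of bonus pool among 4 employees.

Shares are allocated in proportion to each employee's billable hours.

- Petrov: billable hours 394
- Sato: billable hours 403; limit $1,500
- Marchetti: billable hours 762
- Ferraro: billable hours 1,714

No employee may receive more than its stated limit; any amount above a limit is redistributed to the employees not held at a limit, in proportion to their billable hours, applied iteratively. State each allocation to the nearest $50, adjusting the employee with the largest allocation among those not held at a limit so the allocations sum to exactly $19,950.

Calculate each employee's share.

Total billable hours = 3,273.
Unconstrained shares: Petrov 2,401.56; Sato 2,456.42; Marchetti 4,644.64; Ferraro 10,447.39.
Cap binds for Sato ($1,500); remaining pool $18,450 reallocated over remaining billable hours 2,870.
Remaining shares: Petrov 2,532.86 → $2,550; Marchetti 4,898.57 → $4,900; Ferraro 11,018.57 → $11,000.

Petrov: $2,550; Sato: $1,500; Marchetti: $4,900; Ferraro: $11,000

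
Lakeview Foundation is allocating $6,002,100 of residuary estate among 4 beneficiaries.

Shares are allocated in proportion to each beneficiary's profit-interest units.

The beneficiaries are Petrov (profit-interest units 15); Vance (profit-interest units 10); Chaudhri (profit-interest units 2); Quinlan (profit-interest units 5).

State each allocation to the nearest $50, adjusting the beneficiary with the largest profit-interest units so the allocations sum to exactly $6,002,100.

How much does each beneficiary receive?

Combined profit-interest units = 32.
Pro-rata amounts: Petrov 15/32 × $6,002,100 = 2,813,484.38; Vance 10/32 × $6,002,100 = 1,875,656.25; Chaudhri 2/32 × $6,002,100 = 375,131.25; Quinlan 5/32 × $6,002,100 = 937,828.12.
Rounded to nearest $50: Petrov $2,813,500; Vance $1,875,650; Chaudhri $375,150; Quinlan $937,850. Sum = $6,002,150.
Difference $6,002,100 − $6,002,150 = −$50 applied to largest profit-interest units (Petrov): Petrov becomes $2,813,450.

Petrov: $2,813,450; Vance: $1,875,650; Chaudhri: $375,150; Quinlan: $937,850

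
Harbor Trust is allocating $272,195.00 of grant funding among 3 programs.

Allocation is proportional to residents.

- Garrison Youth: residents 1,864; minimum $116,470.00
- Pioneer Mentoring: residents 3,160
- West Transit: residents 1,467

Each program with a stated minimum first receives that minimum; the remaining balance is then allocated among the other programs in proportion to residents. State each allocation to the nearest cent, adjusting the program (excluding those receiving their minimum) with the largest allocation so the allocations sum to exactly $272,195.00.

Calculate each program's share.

Guaranteed amounts: Garrison Youth $116,470.00. Residual $155,725.00.
Residual split over remaining residents 4,627: Pioneer Mentoring 106,352.0640 → $106,352.06; West Transit 49,372.9360 → $49,372.94.

Garrison Youth: $116,470.00 · Pioneer Mentoring: $106,352.06 · West Transit: $49,372.94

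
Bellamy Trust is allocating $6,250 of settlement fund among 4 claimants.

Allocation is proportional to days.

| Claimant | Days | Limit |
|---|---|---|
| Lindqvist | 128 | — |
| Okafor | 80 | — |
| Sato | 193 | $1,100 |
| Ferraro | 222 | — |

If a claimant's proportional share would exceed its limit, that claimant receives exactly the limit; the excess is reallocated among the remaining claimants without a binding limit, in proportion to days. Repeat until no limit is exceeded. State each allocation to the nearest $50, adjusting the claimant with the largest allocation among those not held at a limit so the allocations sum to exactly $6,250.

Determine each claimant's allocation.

Lindqvist: $1,550 | Okafor: $950 | Sato: $1,100 | Ferraro: $2,650

Sum of days: 623.
Pro-rata shares before constraints: Lindqvist 1,284.11; Okafor 802.57; Sato 1,936.20; Ferraro 2,227.13.
Capped: Sato ($1,100); residual $5,150 reallocated over remaining days 430.
Shares after redistribution: Lindqvist 1,533.02 → $1,550; Okafor 958.14 → $950; Ferraro 2,658.84 → $2,650.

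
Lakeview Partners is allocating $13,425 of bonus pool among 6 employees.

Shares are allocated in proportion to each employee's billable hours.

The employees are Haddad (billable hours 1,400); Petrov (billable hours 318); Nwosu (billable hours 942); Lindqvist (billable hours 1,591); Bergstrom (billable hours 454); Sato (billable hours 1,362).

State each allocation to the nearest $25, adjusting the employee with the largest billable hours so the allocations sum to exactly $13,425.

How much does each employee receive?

Haddad: $3,100 · Petrov: $700 · Nwosu: $2,075 · Lindqvist: $3,525 · Bergstrom: $1,000 · Sato: $3,025

Combined billable hours = 1,400 + 318 + 942 + 1,591 + 454 + 1,362 = 6,067.
Pro-rata amounts: Haddad 3,097.91; Petrov 703.67; Nwosu 2,084.45; Lindqvist 3,520.55; Bergstrom 1,004.61; Sato 3,013.82.
Rounded to nearest $25: Haddad $3,100; Petrov $700; Nwosu $2,075; Lindqvist $3,525; Bergstrom $1,000; Sato $3,025. Sum = $13,425.
Rounded total matches; no reconciliation needed.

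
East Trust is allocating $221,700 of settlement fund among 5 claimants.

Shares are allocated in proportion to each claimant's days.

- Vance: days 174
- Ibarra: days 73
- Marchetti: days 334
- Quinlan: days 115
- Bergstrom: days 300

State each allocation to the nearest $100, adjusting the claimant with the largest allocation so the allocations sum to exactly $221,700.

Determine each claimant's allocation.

Vance: $38,700 · Ibarra: $16,200 · Marchetti: $74,400 · Quinlan: $25,600 · Bergstrom: $66,800

Combined days = 996.
Proportional shares: Vance 174/996 × $221,700 = 38,730.72; Ibarra 73/996 × $221,700 = 16,249.10; Marchetti 334/996 × $221,700 = 74,345.18; Quinlan 115/996 × $221,700 = 25,597.89; Bergstrom 300/996 × $221,700 = 66,777.11.
Rounded to nearest $100: Vance $38,700; Ibarra $16,200; Marchetti $74,300; Quinlan $25,600; Bergstrom $66,800. Sum = $221,600.
Difference $221,700 − $221,600 = +$100 applied to largest allocation (Marchetti): Marchetti becomes $74,400.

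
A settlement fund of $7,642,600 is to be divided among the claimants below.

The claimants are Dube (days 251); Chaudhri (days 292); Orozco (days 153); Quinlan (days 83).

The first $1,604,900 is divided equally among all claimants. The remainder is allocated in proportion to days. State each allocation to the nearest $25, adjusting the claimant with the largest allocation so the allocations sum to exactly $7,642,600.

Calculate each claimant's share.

$1,604,900 shared equally gives $401,225 per claimant.
Remainder $6,037,700 by days (total 779): Dube 1,945,394.99 → $1,945,400; Chaudhri 2,263,168.68 → $2,263,175; Orozco 1,185,838.38 → $1,185,850; Quinlan 643,297.95 → $643,300.
Rounding difference −$25 on remainder applied to Chaudhri.
Totals: Dube $401,225 + $1,945,400 = $2,346,625; Chaudhri $401,225 + $2,263,150 = $2,664,375; Orozco $401,225 + $1,185,850 = $1,587,075; Quinlan $401,225 + $643,300 = $1,044,525.

Dube: $2,346,625 | Chaudhri: $2,664,375 | Orozco: $1,587,075 | Quinlan: $1,044,525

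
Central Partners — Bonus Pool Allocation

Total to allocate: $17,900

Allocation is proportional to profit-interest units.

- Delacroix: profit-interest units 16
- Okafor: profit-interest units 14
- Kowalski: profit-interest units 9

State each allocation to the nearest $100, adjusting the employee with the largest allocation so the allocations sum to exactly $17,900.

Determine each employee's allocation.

Total profit-interest units = 39.
Unrounded shares: Delacroix 16/39 × $17,900 = 7,343.59; Okafor 14/39 × $17,900 = 6,425.64; Kowalski 9/39 × $17,900 = 4,130.77.
Rounded to nearest $100: Delacroix $7,300; Okafor $6,400; Kowalski $4,100. Sum = $17,800.
Difference $17,900 − $17,800 = +$100 applied to largest allocation (Delacroix): Delacroix becomes $7,400.

Delacroix: $7,400 | Okafor: $6,400 | Kowalski: $4,100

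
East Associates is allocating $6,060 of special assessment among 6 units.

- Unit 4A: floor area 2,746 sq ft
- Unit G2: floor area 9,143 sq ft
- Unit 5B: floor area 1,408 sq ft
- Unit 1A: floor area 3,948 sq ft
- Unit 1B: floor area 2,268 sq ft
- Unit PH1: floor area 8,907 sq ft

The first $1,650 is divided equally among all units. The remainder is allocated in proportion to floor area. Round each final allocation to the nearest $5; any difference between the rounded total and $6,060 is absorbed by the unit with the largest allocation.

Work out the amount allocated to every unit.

Unit 4A: $700; Unit G2: $1,695; Unit 5B: $495; Unit 1A: $890; Unit 1B: $625; Unit PH1: $1,655

Equal tier: $1,650 ÷ 6 = $275 apiece.
Remainder $4,410 by floor area (total 28,420): Unit 4A 426.10 → $425; Unit G2 1,418.74 → $1,420; Unit 5B 218.48 → $220; Unit 1A 612.62 → $615; Unit 1B 351.93 → $350; Unit PH1 1,382.12 → $1,380.
Totals: Unit 4A $275 + $425 = $700; Unit G2 $275 + $1,420 = $1,695; Unit 5B $275 + $220 = $495; Unit 1A $275 + $615 = $890; Unit 1B $275 + $350 = $625; Unit PH1 $275 + $1,380 = $1,655.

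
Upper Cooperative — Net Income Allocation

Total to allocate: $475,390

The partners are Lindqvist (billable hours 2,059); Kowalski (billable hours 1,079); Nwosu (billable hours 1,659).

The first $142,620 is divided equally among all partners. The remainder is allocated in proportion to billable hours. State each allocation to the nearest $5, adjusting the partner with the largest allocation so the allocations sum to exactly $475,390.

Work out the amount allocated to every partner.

Lindqvist: $190,375; Kowalski: $122,390; Nwosu: $162,625

First tranche $142,620 split equally: $47,540 each.
Remainder $332,770 by billable hours (total 4,797): Lindqvist 142,833.74 → $142,835; Kowalski 74,850.70 → $74,850; Nwosu 115,085.56 → $115,085.
Totals: Lindqvist $47,540 + $142,835 = $190,375; Kowalski $47,540 + $74,850 = $122,390; Nwosu $47,540 + $115,085 = $162,625.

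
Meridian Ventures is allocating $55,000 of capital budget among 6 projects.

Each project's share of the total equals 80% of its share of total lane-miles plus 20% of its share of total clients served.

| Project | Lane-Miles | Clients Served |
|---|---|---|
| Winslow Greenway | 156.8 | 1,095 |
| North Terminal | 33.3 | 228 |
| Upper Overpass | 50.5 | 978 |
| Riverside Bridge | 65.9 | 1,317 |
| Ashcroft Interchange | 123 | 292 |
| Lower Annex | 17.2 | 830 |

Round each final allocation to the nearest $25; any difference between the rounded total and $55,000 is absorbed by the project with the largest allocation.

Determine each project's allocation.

Totals — lane-miles 446.7, clients served 4,740.
Combined weights (80% lane-miles + 20% clients served): Winslow Greenway 0.3270; North Terminal 0.0693; Upper Overpass 0.1317; Riverside Bridge 0.1736; Ashcroft Interchange 0.2326; Lower Annex 0.0658.
Unrounded shares: Winslow Greenway 17,985.96; North Terminal 3,809.17; Upper Overpass 7,243.88; Riverside Bridge 9,547.49; Ashcroft Interchange 12,793.15; Lower Annex 3,620.36.
Rounded to nearest $25: Winslow Greenway $17,975; North Terminal $3,800; Upper Overpass $7,250; Riverside Bridge $9,550; Ashcroft Interchange $12,800; Lower Annex $3,625. Sum = $55,000.
Sum already equals the total — no adjustment.

Winslow Greenway: $17,975; North Terminal: $3,800; Upper Overpass: $7,250; Riverside Bridge: $9,550; Ashcroft Interchange: $12,800; Lower Annex: $3,625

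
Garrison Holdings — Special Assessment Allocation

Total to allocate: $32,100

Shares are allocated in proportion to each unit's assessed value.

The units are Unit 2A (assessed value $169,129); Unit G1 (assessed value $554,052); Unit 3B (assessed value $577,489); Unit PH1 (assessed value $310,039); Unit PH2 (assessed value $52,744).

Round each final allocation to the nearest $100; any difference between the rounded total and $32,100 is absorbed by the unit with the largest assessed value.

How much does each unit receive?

Combined assessed value = 169,129 + 554,052 + 577,489 + 310,039 + 52,744 = 1,663,453.
Unrounded shares: Unit 2A 3,263.72; Unit G1 10,691.66; Unit 3B 11,143.93; Unit PH1 5,982.89; Unit PH2 1,017.81.
After rounding ($100): Unit 2A $3,300; Unit G1 $10,700; Unit 3B $11,100; Unit PH1 $6,000; Unit PH2 $1,000. Sum = $32,100.
Sum already equals the total — no adjustment.

Unit 2A: $3,300 | Unit G1: $10,700 | Unit 3B: $11,100 | Unit PH1: $6,000 | Unit PH2: $1,000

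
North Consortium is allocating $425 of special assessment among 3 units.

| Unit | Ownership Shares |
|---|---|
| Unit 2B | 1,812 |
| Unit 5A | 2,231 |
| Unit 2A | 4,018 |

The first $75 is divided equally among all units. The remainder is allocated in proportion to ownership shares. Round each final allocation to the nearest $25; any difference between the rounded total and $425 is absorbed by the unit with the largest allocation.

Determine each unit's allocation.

Equal tier: $75 ÷ 3 = $25 apiece.
Remainder $350 by ownership shares (total 8,061): Unit 2B 78.68 → $75; Unit 5A 96.87 → $100; Unit 2A 174.46 → $175.
Totals: Unit 2B $25 + $75 = $100; Unit 5A $25 + $100 = $125; Unit 2A $25 + $175 = $200.

Unit 2B: $100; Unit 5A: $125; Unit 2A: $200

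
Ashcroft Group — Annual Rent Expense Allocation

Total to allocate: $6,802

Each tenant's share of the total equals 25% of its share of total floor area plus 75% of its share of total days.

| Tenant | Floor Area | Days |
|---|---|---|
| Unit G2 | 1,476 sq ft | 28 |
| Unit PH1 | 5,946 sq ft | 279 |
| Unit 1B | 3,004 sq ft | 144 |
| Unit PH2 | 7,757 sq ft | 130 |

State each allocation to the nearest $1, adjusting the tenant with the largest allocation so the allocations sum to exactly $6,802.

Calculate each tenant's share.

Totals — floor area 18,183, days 581.
Blended shares (25% floor area + 75% days): Unit G2 0.0564; Unit PH1 0.4419; Unit 1B 0.2272; Unit PH2 0.2745.
Pro-rata amounts: Unit G2 383.89; Unit PH1 3,005.85; Unit 1B 1,545.34; Unit PH2 1,866.92.
Rounded to nearest $1: Unit G2 $384; Unit PH1 $3,006; Unit 1B $1,545; Unit PH2 $1,867. Sum = $6,802.
Sum already equals the total — no adjustment.

Unit G2: $384 · Unit PH1: $3,006 · Unit 1B: $1,545 · Unit PH2: $1,867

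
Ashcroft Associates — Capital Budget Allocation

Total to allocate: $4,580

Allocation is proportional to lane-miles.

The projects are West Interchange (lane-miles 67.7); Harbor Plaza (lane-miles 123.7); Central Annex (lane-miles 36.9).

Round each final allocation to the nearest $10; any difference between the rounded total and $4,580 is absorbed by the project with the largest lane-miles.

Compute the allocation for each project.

West Interchange: $1,360; Harbor Plaza: $2,480; Central Annex: $740

Sum of lane-miles: 67.7 + 123.7 + 36.9 = 228.3.
Proportional shares: West Interchange 1,358.15; Harbor Plaza 2,481.59; Central Annex 740.26.
Rounded to nearest $10: West Interchange $1,360; Harbor Plaza $2,480; Central Annex $740. Sum = $4,580.
Rounded total matches; no reconciliation needed.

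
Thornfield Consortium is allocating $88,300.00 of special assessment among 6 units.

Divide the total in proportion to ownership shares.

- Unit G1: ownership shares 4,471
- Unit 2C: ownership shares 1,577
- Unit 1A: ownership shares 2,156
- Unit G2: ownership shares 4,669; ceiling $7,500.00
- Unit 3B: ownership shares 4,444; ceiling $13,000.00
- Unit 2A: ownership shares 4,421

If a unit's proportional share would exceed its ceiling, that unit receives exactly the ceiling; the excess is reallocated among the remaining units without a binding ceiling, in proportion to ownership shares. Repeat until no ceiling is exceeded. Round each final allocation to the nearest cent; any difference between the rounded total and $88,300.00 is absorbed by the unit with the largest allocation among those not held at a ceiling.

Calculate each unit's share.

Total ownership shares = 21,738.
Pro-rata shares before constraints: Unit G1 18,161.2522; Unit 2C 6,405.7917; Unit 1A 8,757.6962; Unit G2 18,965.5304; Unit 3B 18,051.5779; Unit 2A 17,958.1516.
Cap binds for Unit G2 ($7,500.00), Unit 3B ($13,000.00); balance $67,800.00 reallocated over remaining ownership shares 12,625.
Redistributed shares: Unit G1 24,010.5980 → $24,010.60; Unit 2C 8,468.9584 → $8,468.96; Unit 1A 11,578.3604 → $11,578.36; Unit 2A 23,742.0832 → $23,742.08.

Unit G1: $24,010.60 · Unit 2C: $8,468.96 · Unit 1A: $11,578.36 · Unit G2: $7,500.00 · Unit 3B: $13,000.00 · Unit 2A: $23,742.08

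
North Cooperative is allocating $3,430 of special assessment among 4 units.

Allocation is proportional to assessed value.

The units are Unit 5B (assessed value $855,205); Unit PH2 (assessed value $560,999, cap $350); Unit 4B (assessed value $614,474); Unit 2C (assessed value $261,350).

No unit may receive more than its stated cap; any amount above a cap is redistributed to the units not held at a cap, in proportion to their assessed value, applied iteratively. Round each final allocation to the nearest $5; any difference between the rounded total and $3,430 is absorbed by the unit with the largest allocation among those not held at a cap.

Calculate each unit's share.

Unit 5B: $1,520; Unit PH2: $350; Unit 4B: $1,095; Unit 2C: $465

Assessed value total: 2,292,028.
Proportional shares (ignoring caps): Unit 5B 1,279.81; Unit PH2 839.53; Unit 4B 919.56; Unit 2C 391.11.
Held at cap: Unit PH2 ($350); balance $3,080 reallocated over remaining assessed value 1,731,029.
Remaining shares: Unit 5B 1,521.66 → $1,520; Unit 4B 1,093.33 → $1,095; Unit 2C 465.02 → $465.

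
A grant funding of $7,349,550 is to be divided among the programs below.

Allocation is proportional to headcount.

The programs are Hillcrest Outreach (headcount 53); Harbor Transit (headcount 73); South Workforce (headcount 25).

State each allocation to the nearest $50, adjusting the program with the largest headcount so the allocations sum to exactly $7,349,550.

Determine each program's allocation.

Hillcrest Outreach: $2,579,650 · Harbor Transit: $3,553,100 · South Workforce: $1,216,800

Total headcount = 53 + 73 + 25 = 151.
Proportional shares: Hillcrest Outreach 2,579,643.38; Harbor Transit 3,553,093.71; South Workforce 1,216,812.91.
At nearest $50: Hillcrest Outreach $2,579,650; Harbor Transit $3,553,100; South Workforce $1,216,800. Sum = $7,349,550.
Sum already equals the total — no adjustment.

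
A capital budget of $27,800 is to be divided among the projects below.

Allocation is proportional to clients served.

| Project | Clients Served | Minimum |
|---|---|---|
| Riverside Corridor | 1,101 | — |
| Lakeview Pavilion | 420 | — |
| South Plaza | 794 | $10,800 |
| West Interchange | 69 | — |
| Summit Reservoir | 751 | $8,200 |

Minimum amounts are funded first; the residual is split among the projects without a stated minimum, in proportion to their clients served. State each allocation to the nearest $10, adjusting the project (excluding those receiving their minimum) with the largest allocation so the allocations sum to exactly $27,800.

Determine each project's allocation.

Fund the minimums — South Plaza $10,800; Summit Reservoir $8,200. Remaining pool $8,800.
Remaining pool split over remaining clients served 1,590: Riverside Corridor 6,093.58 → $6,090; Lakeview Pavilion 2,324.53 → $2,320; West Interchange 381.89 → $380.
Rounding difference +$10 applied to Riverside Corridor → $6,100.

Riverside Corridor: $6,100 · Lakeview Pavilion: $2,320 · South Plaza: $10,800 · West Interchange: $380 · Summit Reservoir: $8,200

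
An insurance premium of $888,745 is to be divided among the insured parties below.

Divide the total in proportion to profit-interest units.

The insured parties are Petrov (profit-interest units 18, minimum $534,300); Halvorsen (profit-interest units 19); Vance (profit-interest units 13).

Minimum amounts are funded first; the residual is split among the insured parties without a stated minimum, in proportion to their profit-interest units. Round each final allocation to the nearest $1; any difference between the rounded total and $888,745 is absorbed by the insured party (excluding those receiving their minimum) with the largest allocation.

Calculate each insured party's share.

Petrov: $534,300; Halvorsen: $210,452; Vance: $143,993

Fund the minimums — Petrov $534,300. Remaining pool $354,445.
Remaining pool split over remaining profit-interest units 32: Halvorsen 210,451.72 → $210,452; Vance 143,993.28 → $143,993.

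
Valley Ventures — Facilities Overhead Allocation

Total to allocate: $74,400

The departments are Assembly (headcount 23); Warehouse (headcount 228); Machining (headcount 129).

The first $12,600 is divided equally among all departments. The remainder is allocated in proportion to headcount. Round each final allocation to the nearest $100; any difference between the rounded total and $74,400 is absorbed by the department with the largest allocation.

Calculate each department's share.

First tranche $12,600 split equally: $4,200 each.
Remainder $61,800 by headcount (total 380): Assembly 3,740.53 → $3,700; Warehouse 37,080.00 → $37,100; Machining 20,979.47 → $21,000.
Totals: Assembly $4,200 + $3,700 = $7,900; Warehouse $4,200 + $37,100 = $41,300; Machining $4,200 + $21,000 = $25,200.

Assembly: $7,900 · Warehouse: $41,300 · Machining: $25,200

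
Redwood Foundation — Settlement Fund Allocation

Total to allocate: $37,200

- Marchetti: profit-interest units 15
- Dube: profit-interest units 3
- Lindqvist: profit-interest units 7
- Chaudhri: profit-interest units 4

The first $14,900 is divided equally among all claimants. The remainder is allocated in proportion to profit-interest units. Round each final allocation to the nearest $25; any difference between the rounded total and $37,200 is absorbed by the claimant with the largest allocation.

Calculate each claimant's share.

Marchetti: $15,275; Dube: $6,025; Lindqvist: $9,100; Chaudhri: $6,800

First tranche $14,900 split equally: $3,725 each.
Remainder $22,300 by profit-interest units (total 29): Marchetti 11,534.48 → $11,525; Dube 2,306.90 → $2,300; Lindqvist 5,382.76 → $5,375; Chaudhri 3,075.86 → $3,075.
Rounding difference +$25 on remainder applied to Marchetti.
Totals: Marchetti $3,725 + $11,550 = $15,275; Dube $3,725 + $2,300 = $6,025; Lindqvist $3,725 + $5,375 = $9,100; Chaudhri $3,725 + $3,075 = $6,800.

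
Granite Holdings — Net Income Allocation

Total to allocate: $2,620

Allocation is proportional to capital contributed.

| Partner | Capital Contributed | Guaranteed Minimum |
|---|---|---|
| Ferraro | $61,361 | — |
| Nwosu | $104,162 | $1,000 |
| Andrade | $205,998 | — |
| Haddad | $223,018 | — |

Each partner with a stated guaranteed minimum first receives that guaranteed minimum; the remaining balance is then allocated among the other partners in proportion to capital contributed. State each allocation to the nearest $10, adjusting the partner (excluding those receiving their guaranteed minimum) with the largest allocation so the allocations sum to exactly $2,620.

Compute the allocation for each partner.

Minimums first: Nwosu $1,000. Remaining pool $1,620.
Remaining pool split over remaining capital contributed 490,377: Ferraro 202.71 → $200; Andrade 680.53 → $680; Haddad 736.76 → $740.

Ferraro: $200 | Nwosu: $1,000 | Andrade: $680 | Haddad: $740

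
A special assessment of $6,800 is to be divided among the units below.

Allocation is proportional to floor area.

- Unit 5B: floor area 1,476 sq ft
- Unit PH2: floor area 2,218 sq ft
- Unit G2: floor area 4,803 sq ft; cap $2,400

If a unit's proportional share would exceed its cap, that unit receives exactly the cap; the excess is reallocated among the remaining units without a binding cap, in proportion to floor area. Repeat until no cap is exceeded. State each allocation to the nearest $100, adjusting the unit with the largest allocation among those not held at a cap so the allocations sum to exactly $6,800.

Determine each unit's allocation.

Unit 5B: $1,800 | Unit PH2: $2,600 | Unit G2: $2,400

Sum of floor area: 8,497.
Unconstrained shares: Unit 5B 1,181.22; Unit PH2 1,775.03; Unit G2 3,843.76.
Held at cap: Unit G2 ($2,400); residual $4,400 reallocated over remaining floor area 3,694.
Remaining shares: Unit 5B 1,758.09 → $1,800; Unit PH2 2,641.91 → $2,600.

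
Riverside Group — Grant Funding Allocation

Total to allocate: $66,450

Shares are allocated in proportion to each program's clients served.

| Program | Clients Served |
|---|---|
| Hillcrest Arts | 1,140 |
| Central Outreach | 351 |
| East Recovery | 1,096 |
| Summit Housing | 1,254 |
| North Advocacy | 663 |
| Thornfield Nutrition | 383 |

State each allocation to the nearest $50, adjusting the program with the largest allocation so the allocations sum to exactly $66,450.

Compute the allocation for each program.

Combined clients served = 4,887.
Unrounded shares: Hillcrest Arts 1,140/4,887 × $66,450 = 15,500.92; Central Outreach 351/4,887 × $66,450 = 4,772.65; East Recovery 1,096/4,887 × $66,450 = 14,902.64; Summit Housing 1,254/4,887 × $66,450 = 17,051.01; North Advocacy 663/4,887 × $66,450 = 9,015.01; Thornfield Nutrition 383/4,887 × $66,450 = 5,207.77.
At nearest $50: Hillcrest Arts $15,500; Central Outreach $4,750; East Recovery $14,900; Summit Housing $17,050; North Advocacy $9,000; Thornfield Nutrition $5,200. Sum = $66,400.
Difference $66,450 − $66,400 = +$50 applied to largest allocation (Summit Housing): Summit Housing becomes $17,100.

Hillcrest Arts: $15,500 | Central Outreach: $4,750 | East Recovery: $14,900 | Summit Housing: $17,100 | North Advocacy: $9,000 | Thornfield Nutrition: $5,200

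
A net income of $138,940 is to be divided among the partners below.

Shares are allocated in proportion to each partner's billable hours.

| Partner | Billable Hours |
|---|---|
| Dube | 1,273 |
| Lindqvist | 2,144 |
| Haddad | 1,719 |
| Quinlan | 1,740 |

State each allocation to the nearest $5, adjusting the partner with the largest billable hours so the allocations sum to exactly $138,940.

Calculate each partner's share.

Sum of billable hours: 6,876.
Raw shares: Dube 1,273/6,876 × $138,940 = 25,722.89; Lindqvist 2,144/6,876 × $138,940 = 43,322.77; Haddad 1,719/6,876 × $138,940 = 34,735.00; Quinlan 1,740/6,876 × $138,940 = 35,159.34.
After rounding ($5): Dube $25,725; Lindqvist $43,325; Haddad $34,735; Quinlan $35,160. Sum = $138,945.
Difference $138,940 − $138,945 = −$5 applied to largest billable hours (Lindqvist): Lindqvist becomes $43,320.

Dube: $25,725 · Lindqvist: $43,320 · Haddad: $34,735 · Quinlan: $35,160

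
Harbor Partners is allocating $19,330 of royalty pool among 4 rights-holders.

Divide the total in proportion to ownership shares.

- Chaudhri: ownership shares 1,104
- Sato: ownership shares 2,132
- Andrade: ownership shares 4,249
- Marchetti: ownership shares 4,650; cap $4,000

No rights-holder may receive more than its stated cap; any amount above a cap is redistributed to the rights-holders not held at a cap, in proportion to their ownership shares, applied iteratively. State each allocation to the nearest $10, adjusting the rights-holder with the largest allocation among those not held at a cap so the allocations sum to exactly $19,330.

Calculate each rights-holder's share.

Combined ownership shares = 12,135.
Pro-rata shares before constraints: Chaudhri 1,758.58; Sato 3,396.09; Andrade 6,768.29; Marchetti 7,407.05.
Capped: Marchetti ($4,000); remaining pool $15,330 reallocated over remaining ownership shares 7,485.
Redistributed shares: Chaudhri 2,261.10 → $2,260; Sato 4,366.54 → $4,370; Andrade 8,702.36 → $8,700.

Chaudhri: $2,260 · Sato: $4,370 · Andrade: $8,700 · Marchetti: $4,000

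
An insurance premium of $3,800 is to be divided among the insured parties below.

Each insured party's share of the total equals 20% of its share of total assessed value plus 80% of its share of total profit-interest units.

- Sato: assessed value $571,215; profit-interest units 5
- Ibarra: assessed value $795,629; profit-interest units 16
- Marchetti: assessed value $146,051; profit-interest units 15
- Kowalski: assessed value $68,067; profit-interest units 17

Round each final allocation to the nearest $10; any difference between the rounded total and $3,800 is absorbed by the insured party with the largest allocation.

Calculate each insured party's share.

Totals — assessed value 1,580,962, profit-interest units 53.
Composite weights (20% assessed value + 80% profit-interest units): Sato 0.1477; Ibarra 0.3422; Marchetti 0.2449; Kowalski 0.2652.
Proportional shares: Sato 561.39; Ibarra 1,300.21; Marchetti 930.59; Kowalski 1,007.82.
Rounded to nearest $10: Sato $560; Ibarra $1,300; Marchetti $930; Kowalski $1,010. Sum = $3,800.
Rounded total matches; no reconciliation needed.

Sato: $560 | Ibarra: $1,300 | Marchetti: $930 | Kowalski: $1,010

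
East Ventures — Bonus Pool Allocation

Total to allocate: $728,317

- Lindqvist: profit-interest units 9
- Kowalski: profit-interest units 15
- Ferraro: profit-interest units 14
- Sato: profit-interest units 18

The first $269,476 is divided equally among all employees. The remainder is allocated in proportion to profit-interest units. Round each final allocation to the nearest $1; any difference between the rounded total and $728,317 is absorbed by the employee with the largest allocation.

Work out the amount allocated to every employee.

Lindqvist: $141,111 · Kowalski: $190,273 · Ferraro: $182,079 · Sato: $214,854

$269,476 shared equally gives $67,369 per employee.
Remainder $458,841 by profit-interest units (total 56): Lindqvist 73,742.30 → $73,742; Kowalski 122,903.84 → $122,904; Ferraro 114,710.25 → $114,710; Sato 147,484.61 → $147,485.
Totals: Lindqvist $67,369 + $73,742 = $141,111; Kowalski $67,369 + $122,904 = $190,273; Ferraro $67,369 + $114,710 = $182,079; Sato $67,369 + $147,485 = $214,854.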